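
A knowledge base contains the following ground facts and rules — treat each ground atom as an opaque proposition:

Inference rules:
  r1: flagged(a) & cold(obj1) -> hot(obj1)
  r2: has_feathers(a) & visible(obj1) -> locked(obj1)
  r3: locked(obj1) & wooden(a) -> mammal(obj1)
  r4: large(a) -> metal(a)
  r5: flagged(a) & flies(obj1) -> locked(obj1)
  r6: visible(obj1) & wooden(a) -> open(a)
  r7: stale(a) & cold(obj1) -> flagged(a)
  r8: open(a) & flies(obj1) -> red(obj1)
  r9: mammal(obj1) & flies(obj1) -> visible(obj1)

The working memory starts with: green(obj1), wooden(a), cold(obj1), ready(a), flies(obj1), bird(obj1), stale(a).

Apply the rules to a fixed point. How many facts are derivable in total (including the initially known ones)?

14

Round 1: r7 [stale(a) & cold(obj1) -> flagged(a)]. New: flagged(a).
Round 2: r1 [flagged(a) & cold(obj1) -> hot(obj1)]; r5 [flagged(a) & flies(obj1) -> locked(obj1)]. New: hot(obj1), locked(obj1).
Round 3: r3 [locked(obj1) & wooden(a) -> mammal(obj1)]. New: mammal(obj1).
Round 4: r9 [mammal(obj1) & flies(obj1) -> visible(obj1)]. New: visible(obj1).
Round 5: r6 [visible(obj1) & wooden(a) -> open(a)]. New: open(a).
Round 6: r8 [open(a) & flies(obj1) -> red(obj1)]. New: red(obj1).
Closure: {bird(obj1), cold(obj1), flagged(a), flies(obj1), green(obj1), hot(obj1), locked(obj1), mammal(obj1), open(a), ready(a), red(obj1), stale(a), visible(obj1), wooden(a)} — 14 facts.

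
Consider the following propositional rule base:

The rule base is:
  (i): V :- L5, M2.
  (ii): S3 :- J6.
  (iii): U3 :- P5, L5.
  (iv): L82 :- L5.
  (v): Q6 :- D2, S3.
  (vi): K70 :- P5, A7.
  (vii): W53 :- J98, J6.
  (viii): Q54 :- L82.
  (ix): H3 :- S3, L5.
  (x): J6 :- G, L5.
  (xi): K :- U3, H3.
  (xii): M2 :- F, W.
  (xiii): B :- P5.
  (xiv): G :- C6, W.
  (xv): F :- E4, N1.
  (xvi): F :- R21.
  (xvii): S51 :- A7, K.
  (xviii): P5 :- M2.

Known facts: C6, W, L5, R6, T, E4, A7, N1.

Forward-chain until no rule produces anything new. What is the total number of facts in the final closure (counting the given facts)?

23

Round 1: (iv) [L82 :- L5.]; (xiv) [G :- C6, W.]; (xv) [F :- E4, N1.]. Adds L82, G, F.
Round 2: (viii) [Q54 :- L82.]; (x) [J6 :- G, L5.]; (xii) [M2 :- F, W.]. Adds Q54, J6, M2.
Round 3: (i) [V :- L5, M2.]; (ii) [S3 :- J6.]; (xviii) [P5 :- M2.]. Adds V, S3, P5.
Round 4: (iii) [U3 :- P5, L5.]; (vi) [K70 :- P5, A7.]; (ix) [H3 :- S3, L5.]; (xiii) [B :- P5.]. Adds U3, K70, H3, B.
Round 5: (xi) [K :- U3, H3.]. Adds K.
Round 6: (xvii) [S51 :- A7, K.]. Adds S51.
Closure: {A7, B, C6, E4, F, G, H3, J6, K, K70, L5, L82, M2, N1, P5, Q54, R6, S3, S51, T, U3, V, W} — 23 facts.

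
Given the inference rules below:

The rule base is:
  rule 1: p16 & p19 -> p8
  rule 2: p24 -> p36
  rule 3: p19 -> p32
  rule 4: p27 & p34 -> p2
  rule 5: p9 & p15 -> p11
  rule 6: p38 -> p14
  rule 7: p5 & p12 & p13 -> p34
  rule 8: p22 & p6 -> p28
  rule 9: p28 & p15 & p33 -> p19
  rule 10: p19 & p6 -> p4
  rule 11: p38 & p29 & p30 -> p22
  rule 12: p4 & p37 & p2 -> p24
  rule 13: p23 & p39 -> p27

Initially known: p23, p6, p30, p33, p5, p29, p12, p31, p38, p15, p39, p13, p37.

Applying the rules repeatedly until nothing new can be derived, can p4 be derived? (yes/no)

[1] rule 6 [p38 -> p14]; rule 7 [p5 & p12 & p13 -> p34]; rule 11 [p38 & p29 & p30 -> p22]; rule 13 [p23 & p39 -> p27]. ⇒ new: p14, p34, p22, p27.
[2] rule 4 [p27 & p34 -> p2]; rule 8 [p22 & p6 -> p28]. ⇒ new: p2, p28.
[3] rule 9 [p28 & p15 & p33 -> p19]. ⇒ new: p19.
[4] rule 3 [p19 -> p32]; rule 10 [p19 & p6 -> p4]. ⇒ new: p32, p4.
[5] rule 12 [p4 & p37 & p2 -> p24]. ⇒ new: p24.
[6] rule 2 [p24 -> p36]. ⇒ new: p36.
p4 appears in round 4, so it is derivable.

yes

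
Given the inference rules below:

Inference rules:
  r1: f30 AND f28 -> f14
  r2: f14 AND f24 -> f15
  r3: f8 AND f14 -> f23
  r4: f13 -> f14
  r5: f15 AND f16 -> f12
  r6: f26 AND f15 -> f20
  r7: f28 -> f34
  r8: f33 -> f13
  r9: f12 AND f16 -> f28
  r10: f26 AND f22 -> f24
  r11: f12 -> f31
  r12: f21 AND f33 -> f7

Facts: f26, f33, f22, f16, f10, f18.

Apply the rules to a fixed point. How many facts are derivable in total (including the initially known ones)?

15

Round 1 fires r8, r10, giving f13, f24.
Round 2 fires r4, giving f14.
Round 3 fires r2, giving f15.
Round 4 fires r5, r6, giving f12, f20.
Round 5 fires r9, r11, giving f28, f31.
Round 6 fires r7, giving f34.
Closure: {f10, f12, f13, f14, f15, f16, f18, f20, f22, f24, f26, f28, f31, f33, f34} — 15 facts.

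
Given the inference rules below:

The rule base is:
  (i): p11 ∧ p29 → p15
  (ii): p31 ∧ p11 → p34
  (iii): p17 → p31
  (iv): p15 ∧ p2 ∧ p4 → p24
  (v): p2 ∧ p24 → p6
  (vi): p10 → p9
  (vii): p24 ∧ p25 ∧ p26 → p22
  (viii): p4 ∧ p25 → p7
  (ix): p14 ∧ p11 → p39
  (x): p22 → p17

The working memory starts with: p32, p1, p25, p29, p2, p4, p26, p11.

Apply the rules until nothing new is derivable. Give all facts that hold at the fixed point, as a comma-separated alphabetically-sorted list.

Round 1: (i) [p11 ∧ p29 → p15]; (viii) [p4 ∧ p25 → p7]. Adds p15, p7.
Round 2: (iv) [p15 ∧ p2 ∧ p4 → p24]. Adds p24.
Round 3: (v) [p2 ∧ p24 → p6]; (vii) [p24 ∧ p25 ∧ p26 → p22]. Adds p6, p22.
Round 4: (x) [p22 → p17]. Adds p17.
Round 5: (iii) [p17 → p31]. Adds p31.
Round 6: (ii) [p31 ∧ p11 → p34]. Adds p34.

p1, p11, p15, p17, p2, p22, p24, p25, p26, p29, p31, p32, p34, p4, p6, p7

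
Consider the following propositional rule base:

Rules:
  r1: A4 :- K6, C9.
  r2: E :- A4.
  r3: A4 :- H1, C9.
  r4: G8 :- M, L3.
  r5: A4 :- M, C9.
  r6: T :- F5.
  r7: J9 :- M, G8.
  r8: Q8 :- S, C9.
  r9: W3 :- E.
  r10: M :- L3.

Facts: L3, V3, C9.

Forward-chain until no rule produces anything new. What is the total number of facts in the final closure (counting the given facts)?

[1] r10 [M :- L3.]. ⇒ new: M.
[2] r4 [G8 :- M, L3.]; r5 [A4 :- M, C9.]. ⇒ new: G8, A4.
[3] r2 [E :- A4.]; r7 [J9 :- M, G8.]. ⇒ new: E, J9.
[4] r9 [W3 :- E.]. ⇒ new: W3.
Closure: {A4, C9, E, G8, J9, L3, M, V3, W3} — 9 facts.

9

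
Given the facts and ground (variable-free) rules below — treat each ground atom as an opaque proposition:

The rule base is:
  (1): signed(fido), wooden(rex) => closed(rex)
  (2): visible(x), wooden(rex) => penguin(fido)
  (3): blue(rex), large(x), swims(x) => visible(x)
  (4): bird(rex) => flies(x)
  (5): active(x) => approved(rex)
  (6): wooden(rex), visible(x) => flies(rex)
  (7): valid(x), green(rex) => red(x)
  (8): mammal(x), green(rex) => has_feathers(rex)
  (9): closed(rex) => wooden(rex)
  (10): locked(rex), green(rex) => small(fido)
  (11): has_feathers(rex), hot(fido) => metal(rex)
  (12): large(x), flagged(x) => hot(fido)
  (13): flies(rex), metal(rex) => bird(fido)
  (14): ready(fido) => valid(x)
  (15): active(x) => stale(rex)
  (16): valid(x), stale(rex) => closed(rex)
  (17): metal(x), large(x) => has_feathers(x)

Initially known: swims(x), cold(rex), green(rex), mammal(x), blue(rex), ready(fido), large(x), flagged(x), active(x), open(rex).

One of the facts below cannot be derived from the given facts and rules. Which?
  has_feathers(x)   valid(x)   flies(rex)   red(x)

Round 1 — (3), (5), (8), (12), (14), (15), derive visible(x), approved(rex), has_feathers(rex), hot(fido), valid(x), stale(rex).
Round 2 — (7), (11), (16), derive red(x), metal(rex), closed(rex).
Round 3 — (9), derive wooden(rex).
Round 4 — (2), (6), derive penguin(fido), flies(rex).
Round 5 — (13), derive bird(fido).
Derived: valid(x) (round 1), flies(rex) (round 4), red(x) (round 2). has_feathers(x) never appears in any round.

has_feathers(x)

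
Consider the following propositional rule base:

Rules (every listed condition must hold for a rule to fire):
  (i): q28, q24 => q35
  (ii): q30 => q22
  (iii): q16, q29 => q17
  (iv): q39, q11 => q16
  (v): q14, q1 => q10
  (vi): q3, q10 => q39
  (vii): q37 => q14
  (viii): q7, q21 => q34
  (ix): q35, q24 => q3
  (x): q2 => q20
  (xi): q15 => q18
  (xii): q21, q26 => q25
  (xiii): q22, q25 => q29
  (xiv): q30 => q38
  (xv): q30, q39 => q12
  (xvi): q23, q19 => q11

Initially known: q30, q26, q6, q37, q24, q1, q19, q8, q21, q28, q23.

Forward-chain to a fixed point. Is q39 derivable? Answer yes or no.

yes

Round 1: (i) [q28, q24 => q35]; (ii) [q30 => q22]; (vii) [q37 => q14]; (xii) [q21, q26 => q25]; (xiv) [q30 => q38]; (xvi) [q23, q19 => q11]. Adds q35, q22, q14, q25, q38, q11.
Round 2: (v) [q14, q1 => q10]; (ix) [q35, q24 => q3]; (xiii) [q22, q25 => q29]. Adds q10, q3, q29.
Round 3: (vi) [q3, q10 => q39]. Adds q39.
Round 4: (iv) [q39, q11 => q16]; (xv) [q30, q39 => q12]. Adds q16, q12.
Round 5: (iii) [q16, q29 => q17]. Adds q17.
q39 appears in round 3, so it is derivable.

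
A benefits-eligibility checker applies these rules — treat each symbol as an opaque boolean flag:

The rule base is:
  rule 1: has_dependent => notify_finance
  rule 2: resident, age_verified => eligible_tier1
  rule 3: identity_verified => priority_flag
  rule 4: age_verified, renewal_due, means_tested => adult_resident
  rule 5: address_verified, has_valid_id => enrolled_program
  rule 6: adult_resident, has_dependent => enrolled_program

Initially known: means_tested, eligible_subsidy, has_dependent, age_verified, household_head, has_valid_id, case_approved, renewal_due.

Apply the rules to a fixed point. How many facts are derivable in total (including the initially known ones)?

11

Round 1: rule 1 [has_dependent => notify_finance]; rule 4 [age_verified, renewal_due, means_tested => adult_resident]. New: notify_finance, adult_resident.
Round 2: rule 6 [adult_resident, has_dependent => enrolled_program]. New: enrolled_program.
Closure: {adult_resident, age_verified, case_approved, eligible_subsidy, enrolled_program, has_dependent, has_valid_id, household_head, means_tested, notify_finance, renewal_due} — 11 facts.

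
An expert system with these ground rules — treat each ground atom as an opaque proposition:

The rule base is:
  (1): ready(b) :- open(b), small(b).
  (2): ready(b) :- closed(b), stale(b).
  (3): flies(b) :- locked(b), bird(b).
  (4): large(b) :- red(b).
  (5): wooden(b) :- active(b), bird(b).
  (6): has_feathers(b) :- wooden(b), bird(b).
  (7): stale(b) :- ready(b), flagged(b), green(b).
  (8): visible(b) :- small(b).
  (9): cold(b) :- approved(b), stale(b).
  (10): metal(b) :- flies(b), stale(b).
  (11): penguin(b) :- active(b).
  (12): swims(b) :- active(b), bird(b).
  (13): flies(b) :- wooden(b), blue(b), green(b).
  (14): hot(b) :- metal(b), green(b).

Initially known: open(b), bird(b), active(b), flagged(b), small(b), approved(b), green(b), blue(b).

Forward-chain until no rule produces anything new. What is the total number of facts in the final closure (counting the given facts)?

Round 1: (1) [ready(b) :- open(b), small(b).]; (5) [wooden(b) :- active(b), bird(b).]; (8) [visible(b) :- small(b).]; (11) [penguin(b) :- active(b).]; (12) [swims(b) :- active(b), bird(b).]. Adds ready(b), wooden(b), visible(b), penguin(b), swims(b).
Round 2: (6) [has_feathers(b) :- wooden(b), bird(b).]; (7) [stale(b) :- ready(b), flagged(b), green(b).]; (13) [flies(b) :- wooden(b), blue(b), green(b).]. Adds has_feathers(b), stale(b), flies(b).
Round 3: (9) [cold(b) :- approved(b), stale(b).]; (10) [metal(b) :- flies(b), stale(b).]. Adds cold(b), metal(b).
Round 4: (14) [hot(b) :- metal(b), green(b).]. Adds hot(b).
Closure: {active(b), approved(b), bird(b), blue(b), cold(b), flagged(b), flies(b), green(b), has_feathers(b), hot(b), metal(b), open(b), penguin(b), ready(b), small(b), stale(b), swims(b), visible(b), wooden(b)} — 19 facts.

19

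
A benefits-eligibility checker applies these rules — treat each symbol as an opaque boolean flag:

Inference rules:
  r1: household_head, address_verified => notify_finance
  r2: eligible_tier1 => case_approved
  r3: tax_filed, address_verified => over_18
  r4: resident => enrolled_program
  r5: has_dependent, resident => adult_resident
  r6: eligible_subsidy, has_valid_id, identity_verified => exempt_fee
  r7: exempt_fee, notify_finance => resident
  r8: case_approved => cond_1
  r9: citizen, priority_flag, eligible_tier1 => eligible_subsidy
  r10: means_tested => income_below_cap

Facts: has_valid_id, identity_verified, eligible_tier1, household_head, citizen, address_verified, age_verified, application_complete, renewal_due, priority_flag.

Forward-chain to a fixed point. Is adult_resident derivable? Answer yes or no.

Round 1: r1 [household_head, address_verified => notify_finance]; r2 [eligible_tier1 => case_approved]; r9 [citizen, priority_flag, eligible_tier1 => eligible_subsidy]. Adds notify_finance, case_approved, eligible_subsidy.
Round 2: r6 [eligible_subsidy, has_valid_id, identity_verified => exempt_fee]; r8 [case_approved => cond_1]. Adds exempt_fee, cond_1.
Round 3: r7 [exempt_fee, notify_finance => resident]. Adds resident.
Round 4: r4 [resident => enrolled_program]. Adds enrolled_program.
Fixed point reached. adult_resident is concluded only by r5; r5 needs has_dependent (never derived).

no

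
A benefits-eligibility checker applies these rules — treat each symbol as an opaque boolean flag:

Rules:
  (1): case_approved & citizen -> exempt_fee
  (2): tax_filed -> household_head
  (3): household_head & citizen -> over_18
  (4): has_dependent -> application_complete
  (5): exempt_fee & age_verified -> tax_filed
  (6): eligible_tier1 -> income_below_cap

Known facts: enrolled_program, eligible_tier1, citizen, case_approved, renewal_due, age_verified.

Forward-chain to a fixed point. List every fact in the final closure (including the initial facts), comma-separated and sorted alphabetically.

age_verified, case_approved, citizen, eligible_tier1, enrolled_program, exempt_fee, household_head, income_below_cap, over_18, renewal_due, tax_filed

Round 1: (1) [case_approved & citizen -> exempt_fee]; (6) [eligible_tier1 -> income_below_cap]. New: exempt_fee, income_below_cap.
Round 2: (5) [exempt_fee & age_verified -> tax_filed]. New: tax_filed.
Round 3: (2) [tax_filed -> household_head]. New: household_head.
Round 4: (3) [household_head & citizen -> over_18]. New: over_18.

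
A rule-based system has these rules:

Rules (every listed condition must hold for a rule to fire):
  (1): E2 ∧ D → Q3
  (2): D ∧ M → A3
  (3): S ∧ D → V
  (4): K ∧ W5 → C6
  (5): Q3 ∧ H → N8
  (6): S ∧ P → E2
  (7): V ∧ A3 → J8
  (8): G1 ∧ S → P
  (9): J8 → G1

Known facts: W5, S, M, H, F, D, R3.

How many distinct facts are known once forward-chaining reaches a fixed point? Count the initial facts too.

Round 1: (2) [D ∧ M → A3]; (3) [S ∧ D → V]. Adds A3, V.
Round 2: (7) [V ∧ A3 → J8]. Adds J8.
Round 3: (9) [J8 → G1]. Adds G1.
Round 4: (8) [G1 ∧ S → P]. Adds P.
Round 5: (6) [S ∧ P → E2]. Adds E2.
Round 6: (1) [E2 ∧ D → Q3]. Adds Q3.
Round 7: (5) [Q3 ∧ H → N8]. Adds N8.
Closure: {A3, D, E2, F, G1, H, J8, M, N8, P, Q3, R3, S, V, W5} — 15 facts.

15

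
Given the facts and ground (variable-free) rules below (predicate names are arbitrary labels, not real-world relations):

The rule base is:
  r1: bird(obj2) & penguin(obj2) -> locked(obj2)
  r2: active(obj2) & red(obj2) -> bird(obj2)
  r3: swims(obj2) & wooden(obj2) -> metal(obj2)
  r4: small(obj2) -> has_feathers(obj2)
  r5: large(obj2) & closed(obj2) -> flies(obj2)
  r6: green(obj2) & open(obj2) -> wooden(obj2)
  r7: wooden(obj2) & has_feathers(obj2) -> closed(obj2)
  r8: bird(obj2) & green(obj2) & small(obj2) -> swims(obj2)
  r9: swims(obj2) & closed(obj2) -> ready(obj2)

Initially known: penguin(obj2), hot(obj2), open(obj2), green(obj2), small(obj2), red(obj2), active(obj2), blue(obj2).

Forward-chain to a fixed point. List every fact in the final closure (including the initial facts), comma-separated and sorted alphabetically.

[1] r2 [active(obj2) & red(obj2) -> bird(obj2)]; r4 [small(obj2) -> has_feathers(obj2)]; r6 [green(obj2) & open(obj2) -> wooden(obj2)]. ⇒ new: bird(obj2), has_feathers(obj2), wooden(obj2).
[2] r1 [bird(obj2) & penguin(obj2) -> locked(obj2)]; r7 [wooden(obj2) & has_feathers(obj2) -> closed(obj2)]; r8 [bird(obj2) & green(obj2) & small(obj2) -> swims(obj2)]. ⇒ new: locked(obj2), closed(obj2), swims(obj2).
[3] r3 [swims(obj2) & wooden(obj2) -> metal(obj2)]; r9 [swims(obj2) & closed(obj2) -> ready(obj2)]. ⇒ new: metal(obj2), ready(obj2).

active(obj2), bird(obj2), blue(obj2), closed(obj2), green(obj2), has_feathers(obj2), hot(obj2), locked(obj2), metal(obj2), open(obj2), penguin(obj2), ready(obj2), red(obj2), small(obj2), swims(obj2), wooden(obj2)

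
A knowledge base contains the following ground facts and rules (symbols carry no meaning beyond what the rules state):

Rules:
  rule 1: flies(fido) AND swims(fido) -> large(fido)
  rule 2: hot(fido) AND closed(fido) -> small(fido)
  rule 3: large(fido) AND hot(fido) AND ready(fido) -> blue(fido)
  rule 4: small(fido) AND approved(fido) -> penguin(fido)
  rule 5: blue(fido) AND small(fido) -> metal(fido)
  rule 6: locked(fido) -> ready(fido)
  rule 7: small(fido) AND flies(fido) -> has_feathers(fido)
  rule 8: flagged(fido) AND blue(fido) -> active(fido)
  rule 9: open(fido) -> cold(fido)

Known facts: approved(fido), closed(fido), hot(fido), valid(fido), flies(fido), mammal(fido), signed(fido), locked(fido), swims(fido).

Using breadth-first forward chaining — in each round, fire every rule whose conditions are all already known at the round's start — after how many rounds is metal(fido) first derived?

3

Round 1: rule 1 [flies(fido) AND swims(fido) -> large(fido)]; rule 2 [hot(fido) AND closed(fido) -> small(fido)]; rule 6 [locked(fido) -> ready(fido)]. Adds large(fido), small(fido), ready(fido).
Round 2: rule 3 [large(fido) AND hot(fido) AND ready(fido) -> blue(fido)]; rule 4 [small(fido) AND approved(fido) -> penguin(fido)]; rule 7 [small(fido) AND flies(fido) -> has_feathers(fido)]. Adds blue(fido), penguin(fido), has_feathers(fido).
Round 3: rule 5 [blue(fido) AND small(fido) -> metal(fido)]. Adds metal(fido).
metal(fido) first appears in round 3.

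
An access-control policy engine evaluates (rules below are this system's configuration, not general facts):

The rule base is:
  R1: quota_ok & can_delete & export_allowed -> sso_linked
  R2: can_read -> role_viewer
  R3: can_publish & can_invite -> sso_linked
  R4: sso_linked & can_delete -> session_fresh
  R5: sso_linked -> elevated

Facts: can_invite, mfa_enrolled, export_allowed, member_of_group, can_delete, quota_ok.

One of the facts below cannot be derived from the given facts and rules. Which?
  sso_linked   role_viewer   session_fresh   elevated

role_viewer

Round 1: R1 [quota_ok & can_delete & export_allowed -> sso_linked]. Adds sso_linked.
Round 2: R4 [sso_linked & can_delete -> session_fresh]; R5 [sso_linked -> elevated]. Adds session_fresh, elevated.
Derived: sso_linked (round 1), elevated (round 2), session_fresh (round 2). role_viewer never appears in any round.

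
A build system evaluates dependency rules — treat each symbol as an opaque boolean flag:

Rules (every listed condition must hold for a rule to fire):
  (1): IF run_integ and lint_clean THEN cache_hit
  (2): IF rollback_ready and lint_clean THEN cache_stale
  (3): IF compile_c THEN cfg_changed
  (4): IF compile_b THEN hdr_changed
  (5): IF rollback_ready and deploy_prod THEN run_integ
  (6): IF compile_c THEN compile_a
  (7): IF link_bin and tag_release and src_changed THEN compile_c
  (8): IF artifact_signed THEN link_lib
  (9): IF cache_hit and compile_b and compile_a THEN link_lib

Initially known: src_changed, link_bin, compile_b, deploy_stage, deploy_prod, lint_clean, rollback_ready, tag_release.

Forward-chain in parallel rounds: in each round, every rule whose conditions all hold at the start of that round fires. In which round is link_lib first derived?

[1] (2) [IF rollback_ready and lint_clean THEN cache_stale]; (4) [IF compile_b THEN hdr_changed]; (5) [IF rollback_ready and deploy_prod THEN run_integ]; (7) [IF link_bin and tag_release and src_changed THEN compile_c]. ⇒ new: cache_stale, hdr_changed, run_integ, compile_c.
[2] (1) [IF run_integ and lint_clean THEN cache_hit]; (3) [IF compile_c THEN cfg_changed]; (6) [IF compile_c THEN compile_a]. ⇒ new: cache_hit, cfg_changed, compile_a.
[3] (9) [IF cache_hit and compile_b and compile_a THEN link_lib]. ⇒ new: link_lib.
link_lib first appears in round 3.

3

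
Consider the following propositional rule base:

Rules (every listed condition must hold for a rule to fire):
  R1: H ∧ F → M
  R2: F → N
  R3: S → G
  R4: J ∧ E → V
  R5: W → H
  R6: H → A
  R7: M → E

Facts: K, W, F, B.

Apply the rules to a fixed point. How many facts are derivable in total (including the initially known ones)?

9

[1] R2 [F → N]; R5 [W → H]. ⇒ new: N, H.
[2] R1 [H ∧ F → M]; R6 [H → A]. ⇒ new: M, A.
[3] R7 [M → E]. ⇒ new: E.
Closure: {A, B, E, F, H, K, M, N, W} — 9 facts.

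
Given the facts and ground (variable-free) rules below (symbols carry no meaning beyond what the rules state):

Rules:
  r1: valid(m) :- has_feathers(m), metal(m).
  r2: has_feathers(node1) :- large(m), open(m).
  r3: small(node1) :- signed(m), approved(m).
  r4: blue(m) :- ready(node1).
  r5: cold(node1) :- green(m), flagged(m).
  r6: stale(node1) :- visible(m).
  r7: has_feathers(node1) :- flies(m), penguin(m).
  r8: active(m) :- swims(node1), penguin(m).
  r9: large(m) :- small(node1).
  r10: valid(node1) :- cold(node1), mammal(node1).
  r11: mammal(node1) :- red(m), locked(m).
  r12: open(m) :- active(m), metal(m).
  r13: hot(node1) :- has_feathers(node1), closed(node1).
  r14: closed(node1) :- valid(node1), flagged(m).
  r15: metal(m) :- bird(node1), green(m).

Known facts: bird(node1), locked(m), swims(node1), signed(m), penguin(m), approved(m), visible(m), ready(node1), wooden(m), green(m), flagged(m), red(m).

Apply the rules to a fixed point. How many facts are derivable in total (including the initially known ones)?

25

Round 1: r3 [small(node1) :- signed(m), approved(m).]; r4 [blue(m) :- ready(node1).]; r5 [cold(node1) :- green(m), flagged(m).]; r6 [stale(node1) :- visible(m).]; r8 [active(m) :- swims(node1), penguin(m).]; r11 [mammal(node1) :- red(m), locked(m).]; r15 [metal(m) :- bird(node1), green(m).]. Adds small(node1), blue(m), cold(node1), stale(node1), active(m), mammal(node1), metal(m).
Round 2: r9 [large(m) :- small(node1).]; r10 [valid(node1) :- cold(node1), mammal(node1).]; r12 [open(m) :- active(m), metal(m).]. Adds large(m), valid(node1), open(m).
Round 3: r2 [has_feathers(node1) :- large(m), open(m).]; r14 [closed(node1) :- valid(node1), flagged(m).]. Adds has_feathers(node1), closed(node1).
Round 4: r13 [hot(node1) :- has_feathers(node1), closed(node1).]. Adds hot(node1).
Closure: {active(m), approved(m), bird(node1), blue(m), closed(node1), cold(node1), flagged(m), green(m), has_feathers(node1), hot(node1), large(m), locked(m), mammal(node1), metal(m), open(m), penguin(m), ready(node1), red(m), signed(m), small(node1), stale(node1), swims(node1), valid(node1), visible(m), wooden(m)} — 25 facts.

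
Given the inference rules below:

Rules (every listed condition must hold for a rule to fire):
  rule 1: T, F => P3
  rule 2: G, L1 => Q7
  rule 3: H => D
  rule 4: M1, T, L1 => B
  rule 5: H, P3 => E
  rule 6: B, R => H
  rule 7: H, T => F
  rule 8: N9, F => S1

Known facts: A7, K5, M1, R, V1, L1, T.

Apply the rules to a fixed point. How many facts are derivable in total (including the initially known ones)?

Round 1: rule 4 [M1, T, L1 => B]. Adds B.
Round 2: rule 6 [B, R => H]. Adds H.
Round 3: rule 3 [H => D]; rule 7 [H, T => F]. Adds D, F.
Round 4: rule 1 [T, F => P3]. Adds P3.
Round 5: rule 5 [H, P3 => E]. Adds E.
Closure: {A7, B, D, E, F, H, K5, L1, M1, P3, R, T, V1} — 13 facts.

13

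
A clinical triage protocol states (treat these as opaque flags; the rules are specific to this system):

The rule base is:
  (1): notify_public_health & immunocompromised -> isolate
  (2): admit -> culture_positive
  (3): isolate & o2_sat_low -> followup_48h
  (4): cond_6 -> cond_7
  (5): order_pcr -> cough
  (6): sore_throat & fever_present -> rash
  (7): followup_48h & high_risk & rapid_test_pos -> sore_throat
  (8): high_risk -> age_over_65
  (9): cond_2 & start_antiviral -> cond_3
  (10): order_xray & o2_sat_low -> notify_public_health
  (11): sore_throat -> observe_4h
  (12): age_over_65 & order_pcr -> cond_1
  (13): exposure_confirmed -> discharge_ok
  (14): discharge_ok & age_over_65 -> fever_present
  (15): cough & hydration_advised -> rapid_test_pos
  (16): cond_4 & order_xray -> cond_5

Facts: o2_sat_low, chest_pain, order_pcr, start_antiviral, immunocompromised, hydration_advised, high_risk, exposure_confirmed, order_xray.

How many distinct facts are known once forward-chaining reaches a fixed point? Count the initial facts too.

Round 1: (5) [order_pcr -> cough]; (8) [high_risk -> age_over_65]; (10) [order_xray & o2_sat_low -> notify_public_health]; (13) [exposure_confirmed -> discharge_ok]. New: cough, age_over_65, notify_public_health, discharge_ok.
Round 2: (1) [notify_public_health & immunocompromised -> isolate]; (12) [age_over_65 & order_pcr -> cond_1]; (14) [discharge_ok & age_over_65 -> fever_present]; (15) [cough & hydration_advised -> rapid_test_pos]. New: isolate, cond_1, fever_present, rapid_test_pos.
Round 3: (3) [isolate & o2_sat_low -> followup_48h]. New: followup_48h.
Round 4: (7) [followup_48h & high_risk & rapid_test_pos -> sore_throat]. New: sore_throat.
Round 5: (6) [sore_throat & fever_present -> rash]; (11) [sore_throat -> observe_4h]. New: rash, observe_4h.
Closure: {age_over_65, chest_pain, cond_1, cough, discharge_ok, exposure_confirmed, fever_present, followup_48h, high_risk, hydration_advised, immunocompromised, isolate, notify_public_health, o2_sat_low, observe_4h, order_pcr, order_xray, rapid_test_pos, rash, sore_throat, start_antiviral} — 21 facts.

21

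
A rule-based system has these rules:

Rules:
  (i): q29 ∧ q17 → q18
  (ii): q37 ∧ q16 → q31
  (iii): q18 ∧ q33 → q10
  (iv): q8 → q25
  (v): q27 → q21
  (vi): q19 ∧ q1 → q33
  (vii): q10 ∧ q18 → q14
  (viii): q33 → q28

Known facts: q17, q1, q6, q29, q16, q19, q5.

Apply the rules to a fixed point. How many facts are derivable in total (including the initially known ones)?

Round 1 fires (i), (vi), giving q18, q33.
Round 2 fires (iii), (viii), giving q10, q28.
Round 3 fires (vii), giving q14.
Closure: {q1, q10, q14, q16, q17, q18, q19, q28, q29, q33, q5, q6} — 12 facts.

12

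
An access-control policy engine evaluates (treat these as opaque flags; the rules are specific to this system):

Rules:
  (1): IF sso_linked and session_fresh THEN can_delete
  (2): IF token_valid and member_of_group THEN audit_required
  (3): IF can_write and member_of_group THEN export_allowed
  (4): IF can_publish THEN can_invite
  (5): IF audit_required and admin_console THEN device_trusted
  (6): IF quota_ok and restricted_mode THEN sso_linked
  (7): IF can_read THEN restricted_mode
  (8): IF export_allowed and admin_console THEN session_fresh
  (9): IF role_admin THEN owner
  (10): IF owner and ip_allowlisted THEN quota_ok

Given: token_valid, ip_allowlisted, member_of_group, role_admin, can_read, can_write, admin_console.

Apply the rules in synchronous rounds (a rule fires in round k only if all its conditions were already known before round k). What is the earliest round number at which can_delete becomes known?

4

[1] (2) [IF token_valid and member_of_group THEN audit_required]; (3) [IF can_write and member_of_group THEN export_allowed]; (7) [IF can_read THEN restricted_mode]; (9) [IF role_admin THEN owner]. ⇒ new: audit_required, export_allowed, restricted_mode, owner.
[2] (5) [IF audit_required and admin_console THEN device_trusted]; (8) [IF export_allowed and admin_console THEN session_fresh]; (10) [IF owner and ip_allowlisted THEN quota_ok]. ⇒ new: device_trusted, session_fresh, quota_ok.
[3] (6) [IF quota_ok and restricted_mode THEN sso_linked]. ⇒ new: sso_linked.
[4] (1) [IF sso_linked and session_fresh THEN can_delete]. ⇒ new: can_delete.
can_delete first appears in round 4.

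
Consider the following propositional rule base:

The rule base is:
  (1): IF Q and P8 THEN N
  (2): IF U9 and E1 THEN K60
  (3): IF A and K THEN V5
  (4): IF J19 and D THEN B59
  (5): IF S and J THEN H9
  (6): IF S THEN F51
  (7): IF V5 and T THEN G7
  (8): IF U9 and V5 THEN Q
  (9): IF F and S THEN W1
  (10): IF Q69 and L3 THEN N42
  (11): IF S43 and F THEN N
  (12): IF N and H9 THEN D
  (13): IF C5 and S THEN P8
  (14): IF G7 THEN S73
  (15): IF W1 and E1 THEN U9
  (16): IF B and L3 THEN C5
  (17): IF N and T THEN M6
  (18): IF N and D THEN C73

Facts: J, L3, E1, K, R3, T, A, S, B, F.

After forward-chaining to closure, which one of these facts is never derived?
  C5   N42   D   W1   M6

N42

[1] (3) [IF A and K THEN V5]; (5) [IF S and J THEN H9]; (6) [IF S THEN F51]; (9) [IF F and S THEN W1]; (16) [IF B and L3 THEN C5]. ⇒ new: V5, H9, F51, W1, C5.
[2] (7) [IF V5 and T THEN G7]; (13) [IF C5 and S THEN P8]; (15) [IF W1 and E1 THEN U9]. ⇒ new: G7, P8, U9.
[3] (2) [IF U9 and E1 THEN K60]; (8) [IF U9 and V5 THEN Q]; (14) [IF G7 THEN S73]. ⇒ new: K60, Q, S73.
[4] (1) [IF Q and P8 THEN N]. ⇒ new: N.
[5] (12) [IF N and H9 THEN D]; (17) [IF N and T THEN M6]. ⇒ new: D, M6.
[6] (18) [IF N and D THEN C73]. ⇒ new: C73.
Derived: D (round 5), M6 (round 5), C5 (round 1), W1 (round 1). N42 never appears in any round.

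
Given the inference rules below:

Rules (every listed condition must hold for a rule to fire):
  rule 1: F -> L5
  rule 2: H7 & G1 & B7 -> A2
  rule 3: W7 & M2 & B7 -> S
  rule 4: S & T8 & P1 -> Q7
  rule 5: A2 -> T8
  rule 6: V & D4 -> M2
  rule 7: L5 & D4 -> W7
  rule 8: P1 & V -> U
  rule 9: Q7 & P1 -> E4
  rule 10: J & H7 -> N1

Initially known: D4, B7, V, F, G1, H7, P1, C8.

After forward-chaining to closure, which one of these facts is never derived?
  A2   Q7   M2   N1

Round 1: rule 1 [F -> L5]; rule 2 [H7 & G1 & B7 -> A2]; rule 6 [V & D4 -> M2]; rule 8 [P1 & V -> U]. New: L5, A2, M2, U.
Round 2: rule 5 [A2 -> T8]; rule 7 [L5 & D4 -> W7]. New: T8, W7.
Round 3: rule 3 [W7 & M2 & B7 -> S]. New: S.
Round 4: rule 4 [S & T8 & P1 -> Q7]. New: Q7.
Round 5: rule 9 [Q7 & P1 -> E4]. New: E4.
Derived: M2 (round 1), A2 (round 1), Q7 (round 4). N1 never appears in any round.

N1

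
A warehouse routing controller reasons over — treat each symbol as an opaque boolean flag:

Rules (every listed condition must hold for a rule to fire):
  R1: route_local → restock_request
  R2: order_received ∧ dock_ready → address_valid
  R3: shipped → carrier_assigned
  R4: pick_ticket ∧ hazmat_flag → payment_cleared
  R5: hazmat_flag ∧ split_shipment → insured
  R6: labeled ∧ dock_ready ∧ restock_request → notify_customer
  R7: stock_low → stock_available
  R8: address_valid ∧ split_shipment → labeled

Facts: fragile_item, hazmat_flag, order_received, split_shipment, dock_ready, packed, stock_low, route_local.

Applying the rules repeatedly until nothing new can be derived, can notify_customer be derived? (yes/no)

[1] R1 [route_local → restock_request]; R2 [order_received ∧ dock_ready → address_valid]; R5 [hazmat_flag ∧ split_shipment → insured]; R7 [stock_low → stock_available]. ⇒ new: restock_request, address_valid, insured, stock_available.
[2] R8 [address_valid ∧ split_shipment → labeled]. ⇒ new: labeled.
[3] R6 [labeled ∧ dock_ready ∧ restock_request → notify_customer]. ⇒ new: notify_customer.
notify_customer appears in round 3, so it is derivable.

yes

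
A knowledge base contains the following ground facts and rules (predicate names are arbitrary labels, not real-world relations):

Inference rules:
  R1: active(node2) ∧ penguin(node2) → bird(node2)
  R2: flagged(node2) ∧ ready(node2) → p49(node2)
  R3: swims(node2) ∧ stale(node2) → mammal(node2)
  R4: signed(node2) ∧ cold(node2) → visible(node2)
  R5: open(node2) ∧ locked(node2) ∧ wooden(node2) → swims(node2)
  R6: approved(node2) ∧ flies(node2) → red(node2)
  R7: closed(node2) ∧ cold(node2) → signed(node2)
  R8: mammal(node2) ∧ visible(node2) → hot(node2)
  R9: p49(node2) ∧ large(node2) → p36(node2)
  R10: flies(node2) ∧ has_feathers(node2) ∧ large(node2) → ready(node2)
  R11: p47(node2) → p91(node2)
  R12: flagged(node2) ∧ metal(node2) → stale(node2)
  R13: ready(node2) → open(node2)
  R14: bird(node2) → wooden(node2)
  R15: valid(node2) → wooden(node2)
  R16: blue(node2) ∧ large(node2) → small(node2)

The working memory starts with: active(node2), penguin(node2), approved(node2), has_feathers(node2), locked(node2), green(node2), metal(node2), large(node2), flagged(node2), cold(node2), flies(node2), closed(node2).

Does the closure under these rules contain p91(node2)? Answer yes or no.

no

Round 1 fires R1, R6, R7, R10, R12, giving bird(node2), red(node2), signed(node2), ready(node2), stale(node2).
Round 2 fires R2, R4, R13, R14, giving p49(node2), visible(node2), open(node2), wooden(node2).
Round 3 fires R5, R9, giving swims(node2), p36(node2).
Round 4 fires R3, giving mammal(node2).
Round 5 fires R8, giving hot(node2).
Fixed point reached. p91(node2) is concluded only by R11; R11 needs p47(node2) (never derived).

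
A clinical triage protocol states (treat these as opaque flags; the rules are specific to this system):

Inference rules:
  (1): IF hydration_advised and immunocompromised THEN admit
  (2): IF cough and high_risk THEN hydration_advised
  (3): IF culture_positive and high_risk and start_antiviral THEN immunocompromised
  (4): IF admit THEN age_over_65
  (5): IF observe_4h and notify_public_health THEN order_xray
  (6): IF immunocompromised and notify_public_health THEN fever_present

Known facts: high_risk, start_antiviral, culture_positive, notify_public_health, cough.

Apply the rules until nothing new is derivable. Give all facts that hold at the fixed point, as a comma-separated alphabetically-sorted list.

admit, age_over_65, cough, culture_positive, fever_present, high_risk, hydration_advised, immunocompromised, notify_public_health, start_antiviral

Round 1 — (2), (3), derive hydration_advised, immunocompromised.
Round 2 — (1), (6), derive admit, fever_present.
Round 3 — (4), derive age_over_65.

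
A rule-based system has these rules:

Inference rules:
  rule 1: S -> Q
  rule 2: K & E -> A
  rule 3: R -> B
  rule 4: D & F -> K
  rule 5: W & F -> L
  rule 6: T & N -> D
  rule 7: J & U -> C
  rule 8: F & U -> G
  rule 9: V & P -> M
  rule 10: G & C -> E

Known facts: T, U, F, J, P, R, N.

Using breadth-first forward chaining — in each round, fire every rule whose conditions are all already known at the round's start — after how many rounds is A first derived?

3

[1] rule 3 [R -> B]; rule 6 [T & N -> D]; rule 7 [J & U -> C]; rule 8 [F & U -> G]. ⇒ new: B, D, C, G.
[2] rule 4 [D & F -> K]; rule 10 [G & C -> E]. ⇒ new: K, E.
[3] rule 2 [K & E -> A]. ⇒ new: A.
A first appears in round 3.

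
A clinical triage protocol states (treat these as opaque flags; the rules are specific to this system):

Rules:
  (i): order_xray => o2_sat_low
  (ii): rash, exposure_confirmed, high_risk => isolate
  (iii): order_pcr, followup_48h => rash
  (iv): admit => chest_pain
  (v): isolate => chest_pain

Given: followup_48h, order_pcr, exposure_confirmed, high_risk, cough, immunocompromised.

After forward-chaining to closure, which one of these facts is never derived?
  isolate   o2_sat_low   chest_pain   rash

o2_sat_low

[1] (iii) [order_pcr, followup_48h => rash]. ⇒ new: rash.
[2] (ii) [rash, exposure_confirmed, high_risk => isolate]. ⇒ new: isolate.
[3] (v) [isolate => chest_pain]. ⇒ new: chest_pain.
Derived: rash (round 1), isolate (round 2), chest_pain (round 3). o2_sat_low never appears in any round.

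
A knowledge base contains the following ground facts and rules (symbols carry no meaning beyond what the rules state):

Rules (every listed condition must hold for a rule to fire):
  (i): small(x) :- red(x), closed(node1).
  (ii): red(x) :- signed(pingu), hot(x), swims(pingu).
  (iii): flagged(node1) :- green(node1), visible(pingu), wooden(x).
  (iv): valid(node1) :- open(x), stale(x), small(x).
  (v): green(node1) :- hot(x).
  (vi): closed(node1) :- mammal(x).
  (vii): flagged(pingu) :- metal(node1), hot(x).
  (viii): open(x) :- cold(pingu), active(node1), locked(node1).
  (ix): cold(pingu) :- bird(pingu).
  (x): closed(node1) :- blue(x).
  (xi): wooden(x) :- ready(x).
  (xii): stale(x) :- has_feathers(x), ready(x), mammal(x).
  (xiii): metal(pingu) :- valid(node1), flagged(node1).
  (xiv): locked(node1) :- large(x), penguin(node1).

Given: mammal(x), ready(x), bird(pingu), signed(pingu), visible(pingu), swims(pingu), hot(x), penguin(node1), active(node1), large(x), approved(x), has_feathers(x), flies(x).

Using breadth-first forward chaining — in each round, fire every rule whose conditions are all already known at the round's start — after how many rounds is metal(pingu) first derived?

[1] (ii) [red(x) :- signed(pingu), hot(x), swims(pingu).]; (v) [green(node1) :- hot(x).]; (vi) [closed(node1) :- mammal(x).]; (ix) [cold(pingu) :- bird(pingu).]; (xi) [wooden(x) :- ready(x).]; (xii) [stale(x) :- has_feathers(x), ready(x), mammal(x).]; (xiv) [locked(node1) :- large(x), penguin(node1).]. ⇒ new: red(x), green(node1), closed(node1), cold(pingu), wooden(x), stale(x), locked(node1).
[2] (i) [small(x) :- red(x), closed(node1).]; (iii) [flagged(node1) :- green(node1), visible(pingu), wooden(x).]; (viii) [open(x) :- cold(pingu), active(node1), locked(node1).]. ⇒ new: small(x), flagged(node1), open(x).
[3] (iv) [valid(node1) :- open(x), stale(x), small(x).]. ⇒ new: valid(node1).
[4] (xiii) [metal(pingu) :- valid(node1), flagged(node1).]. ⇒ new: metal(pingu).
metal(pingu) first appears in round 4.

4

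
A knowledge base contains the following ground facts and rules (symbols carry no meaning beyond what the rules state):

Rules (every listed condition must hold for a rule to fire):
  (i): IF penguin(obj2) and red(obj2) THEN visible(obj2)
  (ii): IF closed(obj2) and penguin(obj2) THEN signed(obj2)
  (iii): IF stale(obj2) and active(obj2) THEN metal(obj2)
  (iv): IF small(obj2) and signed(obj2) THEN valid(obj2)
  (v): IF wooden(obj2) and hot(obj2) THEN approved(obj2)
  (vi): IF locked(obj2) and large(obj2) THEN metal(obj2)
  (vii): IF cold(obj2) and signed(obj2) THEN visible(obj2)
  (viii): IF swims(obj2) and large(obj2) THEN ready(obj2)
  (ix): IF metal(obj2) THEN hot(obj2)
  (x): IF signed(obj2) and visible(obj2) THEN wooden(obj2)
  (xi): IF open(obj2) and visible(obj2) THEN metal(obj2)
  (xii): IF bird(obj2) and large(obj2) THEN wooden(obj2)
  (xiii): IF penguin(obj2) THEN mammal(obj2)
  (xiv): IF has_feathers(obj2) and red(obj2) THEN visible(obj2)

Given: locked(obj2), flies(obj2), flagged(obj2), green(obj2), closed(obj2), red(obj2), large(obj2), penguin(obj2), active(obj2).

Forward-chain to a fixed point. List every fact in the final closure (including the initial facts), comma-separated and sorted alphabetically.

[1] (i) [IF penguin(obj2) and red(obj2) THEN visible(obj2)]; (ii) [IF closed(obj2) and penguin(obj2) THEN signed(obj2)]; (vi) [IF locked(obj2) and large(obj2) THEN metal(obj2)]; (xiii) [IF penguin(obj2) THEN mammal(obj2)]. ⇒ new: visible(obj2), signed(obj2), metal(obj2), mammal(obj2).
[2] (ix) [IF metal(obj2) THEN hot(obj2)]; (x) [IF signed(obj2) and visible(obj2) THEN wooden(obj2)]. ⇒ new: hot(obj2), wooden(obj2).
[3] (v) [IF wooden(obj2) and hot(obj2) THEN approved(obj2)]. ⇒ new: approved(obj2).

active(obj2), approved(obj2), closed(obj2), flagged(obj2), flies(obj2), green(obj2), hot(obj2), large(obj2), locked(obj2), mammal(obj2), metal(obj2), penguin(obj2), red(obj2), signed(obj2), visible(obj2), wooden(obj2)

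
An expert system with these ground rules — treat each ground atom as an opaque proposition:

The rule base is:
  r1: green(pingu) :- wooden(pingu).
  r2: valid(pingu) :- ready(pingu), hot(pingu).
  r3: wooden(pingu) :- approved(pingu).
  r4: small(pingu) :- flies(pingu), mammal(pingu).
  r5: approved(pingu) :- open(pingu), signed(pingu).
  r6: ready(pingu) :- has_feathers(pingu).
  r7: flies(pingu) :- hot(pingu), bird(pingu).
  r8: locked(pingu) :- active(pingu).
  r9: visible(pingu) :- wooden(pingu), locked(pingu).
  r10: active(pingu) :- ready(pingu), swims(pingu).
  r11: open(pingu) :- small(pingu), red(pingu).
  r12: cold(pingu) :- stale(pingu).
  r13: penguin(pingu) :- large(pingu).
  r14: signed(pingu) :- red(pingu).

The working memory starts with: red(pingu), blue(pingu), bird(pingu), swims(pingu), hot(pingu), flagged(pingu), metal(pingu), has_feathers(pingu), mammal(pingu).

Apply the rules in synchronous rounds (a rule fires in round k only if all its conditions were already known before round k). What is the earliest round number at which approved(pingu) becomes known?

Round 1: r6 [ready(pingu) :- has_feathers(pingu).]; r7 [flies(pingu) :- hot(pingu), bird(pingu).]; r14 [signed(pingu) :- red(pingu).]. Adds ready(pingu), flies(pingu), signed(pingu).
Round 2: r2 [valid(pingu) :- ready(pingu), hot(pingu).]; r4 [small(pingu) :- flies(pingu), mammal(pingu).]; r10 [active(pingu) :- ready(pingu), swims(pingu).]. Adds valid(pingu), small(pingu), active(pingu).
Round 3: r8 [locked(pingu) :- active(pingu).]; r11 [open(pingu) :- small(pingu), red(pingu).]. Adds locked(pingu), open(pingu).
Round 4: r5 [approved(pingu) :- open(pingu), signed(pingu).]. Adds approved(pingu).
approved(pingu) first appears in round 4.

4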